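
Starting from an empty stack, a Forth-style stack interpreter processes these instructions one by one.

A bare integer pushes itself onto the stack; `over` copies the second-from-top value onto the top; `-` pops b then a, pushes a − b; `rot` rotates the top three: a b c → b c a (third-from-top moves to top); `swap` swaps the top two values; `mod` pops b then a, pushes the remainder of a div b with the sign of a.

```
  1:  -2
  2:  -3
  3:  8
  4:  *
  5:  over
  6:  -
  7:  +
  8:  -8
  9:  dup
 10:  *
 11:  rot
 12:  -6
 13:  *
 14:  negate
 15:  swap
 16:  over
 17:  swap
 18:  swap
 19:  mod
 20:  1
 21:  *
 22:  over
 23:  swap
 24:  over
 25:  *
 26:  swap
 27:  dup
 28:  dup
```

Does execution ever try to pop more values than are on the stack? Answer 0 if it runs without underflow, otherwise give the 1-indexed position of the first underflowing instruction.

11

-2   : -2
-3   : -2 -3
8    : -2 -3 8
*    : -2 -24
over : -2 -24 -2
-    : -2 -22
+    : -24
-8   : -24 -8
dup  : -24 -8 -8
*    : -24 64
rot  — needs 3 operands, stack has 2 → underflow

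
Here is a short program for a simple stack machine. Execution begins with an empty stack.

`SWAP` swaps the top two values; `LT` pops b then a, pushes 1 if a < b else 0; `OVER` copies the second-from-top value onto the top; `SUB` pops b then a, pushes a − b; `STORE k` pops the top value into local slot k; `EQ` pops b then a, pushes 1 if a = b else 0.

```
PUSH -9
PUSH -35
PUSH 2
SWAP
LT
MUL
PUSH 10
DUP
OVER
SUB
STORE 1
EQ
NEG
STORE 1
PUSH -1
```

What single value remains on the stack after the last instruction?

PUSH -9  -> -9
PUSH -35 -> -9 -35
PUSH 2   -> -9 -35 2
SWAP     -> -9 2 -35
LT       -> -9 0
MUL      -> 0
PUSH 10  -> 0 10
DUP      -> 0 10 10
OVER     -> 0 10 10 10
SUB      -> 0 10 0
STORE 1  -> 0 10
EQ       -> 0
NEG      -> 0
STORE 1  -> (empty)
PUSH -1  -> -1

-1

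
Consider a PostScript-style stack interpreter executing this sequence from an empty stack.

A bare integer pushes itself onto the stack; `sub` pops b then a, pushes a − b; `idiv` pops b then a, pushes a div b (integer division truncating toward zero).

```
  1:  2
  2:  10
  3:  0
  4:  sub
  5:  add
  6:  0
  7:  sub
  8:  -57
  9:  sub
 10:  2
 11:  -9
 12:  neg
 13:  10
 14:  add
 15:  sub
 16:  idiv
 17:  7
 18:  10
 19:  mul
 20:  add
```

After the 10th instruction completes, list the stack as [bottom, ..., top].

[69, 2]

2   -> [2]
10  -> [2, 10]
0   -> [2, 10, 0]
sub -> [2, 10]
add -> [12]
0   -> [12, 0]
sub -> [12]
-57 -> [12, -57]
sub -> [69]
2   -> [69, 2]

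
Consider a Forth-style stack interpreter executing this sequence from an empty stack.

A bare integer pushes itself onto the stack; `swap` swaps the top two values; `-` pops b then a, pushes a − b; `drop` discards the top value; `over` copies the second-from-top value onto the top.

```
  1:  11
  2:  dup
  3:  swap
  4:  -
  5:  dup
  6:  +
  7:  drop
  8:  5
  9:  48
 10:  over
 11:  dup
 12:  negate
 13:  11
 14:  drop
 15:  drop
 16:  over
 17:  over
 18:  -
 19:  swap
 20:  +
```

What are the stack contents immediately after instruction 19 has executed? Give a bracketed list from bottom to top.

[5, 48, 43, 5]

11     -> 11
dup    -> 11 11
swap   -> 11 11
-      -> 0
dup    -> 0 0
+      -> 0
drop   -> (empty)
5      -> 5
48     -> 5 48
over   -> 5 48 5
dup    -> 5 48 5 5
negate -> 5 48 5 -5
11     -> 5 48 5 -5 11
drop   -> 5 48 5 -5
drop   -> 5 48 5
over   -> 5 48 5 48
over   -> 5 48 5 48 5
-      -> 5 48 5 43
swap   -> 5 48 43 5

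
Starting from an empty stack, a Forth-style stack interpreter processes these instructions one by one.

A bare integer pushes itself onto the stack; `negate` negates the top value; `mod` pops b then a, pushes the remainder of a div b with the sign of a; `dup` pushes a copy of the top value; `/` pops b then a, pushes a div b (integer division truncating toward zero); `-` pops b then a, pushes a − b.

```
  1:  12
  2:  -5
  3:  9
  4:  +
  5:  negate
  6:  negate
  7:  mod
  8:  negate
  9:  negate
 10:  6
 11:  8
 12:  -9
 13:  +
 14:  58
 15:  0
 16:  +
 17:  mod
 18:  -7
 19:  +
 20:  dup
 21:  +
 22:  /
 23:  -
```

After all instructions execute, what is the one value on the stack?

0

12     -> 12
-5     -> 12 -5
9      -> 12 -5 9
+      -> 12 4
negate -> 12 -4
negate -> 12 4
mod    -> 0
negate -> 0
negate -> 0
6      -> 0 6
8      -> 0 6 8
-9     -> 0 6 8 -9
+      -> 0 6 -1
58     -> 0 6 -1 58
0      -> 0 6 -1 58 0
+      -> 0 6 -1 58
mod    -> 0 6 -1
-7     -> 0 6 -1 -7
+      -> 0 6 -8
dup    -> 0 6 -8 -8
+      -> 0 6 -16
/      -> 0 0
-      -> 0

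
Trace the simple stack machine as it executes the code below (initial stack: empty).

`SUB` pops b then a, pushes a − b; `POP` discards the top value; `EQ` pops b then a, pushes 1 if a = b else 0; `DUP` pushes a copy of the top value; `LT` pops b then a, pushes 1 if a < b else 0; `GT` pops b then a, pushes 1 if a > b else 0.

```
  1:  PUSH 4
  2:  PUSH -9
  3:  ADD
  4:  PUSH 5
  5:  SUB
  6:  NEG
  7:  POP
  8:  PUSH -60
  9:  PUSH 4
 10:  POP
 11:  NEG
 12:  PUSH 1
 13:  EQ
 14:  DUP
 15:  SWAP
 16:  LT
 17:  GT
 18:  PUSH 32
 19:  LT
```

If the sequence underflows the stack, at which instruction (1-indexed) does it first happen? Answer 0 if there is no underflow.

17

PUSH 4   -> 4
PUSH -9  -> 4 -9
ADD      -> -5
PUSH 5   -> -5 5
SUB      -> -10
NEG      -> 10
POP      -> (empty)
PUSH -60 -> -60
PUSH 4   -> -60 4
POP      -> -60
NEG      -> 60
PUSH 1   -> 60 1
EQ       -> 0
DUP      -> 0 0
SWAP     -> 0 0
LT       -> 0
GT  — needs 2 operands, stack has 1 → underflow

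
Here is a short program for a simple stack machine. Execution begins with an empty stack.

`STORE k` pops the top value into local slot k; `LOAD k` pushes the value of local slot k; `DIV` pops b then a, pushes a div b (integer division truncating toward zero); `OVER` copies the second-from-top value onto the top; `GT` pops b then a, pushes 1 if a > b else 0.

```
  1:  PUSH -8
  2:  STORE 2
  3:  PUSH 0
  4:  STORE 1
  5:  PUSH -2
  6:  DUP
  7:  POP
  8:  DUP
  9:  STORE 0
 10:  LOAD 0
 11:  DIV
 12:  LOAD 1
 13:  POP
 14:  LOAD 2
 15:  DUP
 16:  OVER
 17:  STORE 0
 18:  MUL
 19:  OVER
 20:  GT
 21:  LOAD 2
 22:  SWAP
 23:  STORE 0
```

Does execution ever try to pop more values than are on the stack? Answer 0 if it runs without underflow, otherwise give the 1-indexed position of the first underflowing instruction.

PUSH -8 : [-8]
STORE 2 : []
PUSH 0  : [0]
STORE 1 : []
PUSH -2 : [-2]
DUP     : [-2, -2]
POP     : [-2]
DUP     : [-2, -2]
STORE 0 : [-2]
LOAD 0  : [-2, -2]
DIV     : [1]
LOAD 1  : [1, 0]
POP     : [1]
LOAD 2  : [1, -8]
DUP     : [1, -8, -8]
OVER    : [1, -8, -8, -8]
STORE 0 : [1, -8, -8]
MUL     : [1, 64]
OVER    : [1, 64, 1]
GT      : [1, 1]
LOAD 2  : [1, 1, -8]
SWAP    : [1, -8, 1]
STORE 0 : [1, -8]

0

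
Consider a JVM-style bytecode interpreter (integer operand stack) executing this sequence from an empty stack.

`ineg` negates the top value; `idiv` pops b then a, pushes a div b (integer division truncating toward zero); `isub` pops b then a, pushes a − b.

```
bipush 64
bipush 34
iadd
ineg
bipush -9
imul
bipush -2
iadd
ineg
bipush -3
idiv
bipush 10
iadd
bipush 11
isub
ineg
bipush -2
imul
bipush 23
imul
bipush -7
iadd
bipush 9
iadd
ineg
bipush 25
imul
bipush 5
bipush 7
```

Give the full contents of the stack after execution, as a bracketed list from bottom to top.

[-335850, 5, 7]

bipush 64 : [64]
bipush 34 : [64, 34]
iadd      : [98]
ineg      : [-98]
bipush -9 : [-98, -9]
imul      : [882]
bipush -2 : [882, -2]
iadd      : [880]
ineg      : [-880]
bipush -3 : [-880, -3]
idiv      : [293]
bipush 10 : [293, 10]
iadd      : [303]
bipush 11 : [303, 11]
isub      : [292]
ineg      : [-292]
bipush -2 : [-292, -2]
imul      : [584]
bipush 23 : [584, 23]
imul      : [13432]
bipush -7 : [13432, -7]
iadd      : [13425]
bipush 9  : [13425, 9]
iadd      : [13434]
ineg      : [-13434]
bipush 25 : [-13434, 25]
imul      : [-335850]
bipush 5  : [-335850, 5]
bipush 7  : [-335850, 5, 7]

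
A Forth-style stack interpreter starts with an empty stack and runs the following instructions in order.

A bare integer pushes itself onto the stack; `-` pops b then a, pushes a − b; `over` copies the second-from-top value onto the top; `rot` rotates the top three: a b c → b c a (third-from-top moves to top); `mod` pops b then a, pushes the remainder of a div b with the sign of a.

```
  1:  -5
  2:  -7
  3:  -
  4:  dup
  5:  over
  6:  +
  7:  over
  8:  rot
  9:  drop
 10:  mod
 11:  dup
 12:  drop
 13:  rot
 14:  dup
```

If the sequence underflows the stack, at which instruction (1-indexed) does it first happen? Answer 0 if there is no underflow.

-5    -5
-7    -5 -7
-     2
dup   2 2
over  2 2 2
+     2 4
over  2 4 2
rot   4 2 2
drop  4 2
mod   0
dup   0 0
drop  0
rot  — needs 3 operands, stack has 1 → underflow

13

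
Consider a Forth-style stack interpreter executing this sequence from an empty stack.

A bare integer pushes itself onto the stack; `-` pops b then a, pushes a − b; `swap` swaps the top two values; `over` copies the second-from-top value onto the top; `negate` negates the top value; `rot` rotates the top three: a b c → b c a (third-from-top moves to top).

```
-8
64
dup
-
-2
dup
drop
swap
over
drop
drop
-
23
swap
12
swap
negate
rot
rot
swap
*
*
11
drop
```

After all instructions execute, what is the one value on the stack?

1656

-8     : [-8]
64     : [-8, 64]
dup    : [-8, 64, 64]
-      : [-8, 0]
-2     : [-8, 0, -2]
dup    : [-8, 0, -2, -2]
drop   : [-8, 0, -2]
swap   : [-8, -2, 0]
over   : [-8, -2, 0, -2]
drop   : [-8, -2, 0]
drop   : [-8, -2]
-      : [-6]
23     : [-6, 23]
swap   : [23, -6]
12     : [23, -6, 12]
swap   : [23, 12, -6]
negate : [23, 12, 6]
rot    : [12, 6, 23]
rot    : [6, 23, 12]
swap   : [6, 12, 23]
*      : [6, 276]
*      : [1656]
11     : [1656, 11]
drop   : [1656]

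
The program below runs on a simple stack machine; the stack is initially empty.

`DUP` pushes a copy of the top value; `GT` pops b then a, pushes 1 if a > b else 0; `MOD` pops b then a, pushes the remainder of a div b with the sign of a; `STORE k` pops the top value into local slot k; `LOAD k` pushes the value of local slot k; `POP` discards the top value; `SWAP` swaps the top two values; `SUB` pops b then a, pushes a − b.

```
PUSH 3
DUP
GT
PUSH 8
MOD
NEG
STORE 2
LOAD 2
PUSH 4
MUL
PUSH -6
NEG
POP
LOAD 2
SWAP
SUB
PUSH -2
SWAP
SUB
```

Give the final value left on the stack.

-2

PUSH 3  -> 3
DUP     -> 3 3
GT      -> 0
PUSH 8  -> 0 8
MOD     -> 0
NEG     -> 0
STORE 2 -> (empty)
LOAD 2  -> 0
PUSH 4  -> 0 4
MUL     -> 0
PUSH -6 -> 0 -6
NEG     -> 0 6
POP     -> 0
LOAD 2  -> 0 0
SWAP    -> 0 0
SUB     -> 0
PUSH -2 -> 0 -2
SWAP    -> -2 0
SUB     -> -2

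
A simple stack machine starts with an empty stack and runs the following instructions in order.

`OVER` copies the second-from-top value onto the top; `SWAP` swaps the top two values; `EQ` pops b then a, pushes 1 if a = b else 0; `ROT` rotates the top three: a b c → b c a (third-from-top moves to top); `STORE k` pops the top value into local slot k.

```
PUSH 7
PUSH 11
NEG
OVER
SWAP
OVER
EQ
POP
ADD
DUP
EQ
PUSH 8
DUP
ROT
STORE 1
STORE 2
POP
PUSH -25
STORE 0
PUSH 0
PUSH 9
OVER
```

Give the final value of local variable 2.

PUSH 7   → 7
PUSH 11  → 7 11
NEG      → 7 -11
OVER     → 7 -11 7
SWAP     → 7 7 -11
OVER     → 7 7 -11 7
EQ       → 7 7 0
POP      → 7 7
ADD      → 14
DUP      → 14 14
EQ       → 1
PUSH 8   → 1 8
DUP      → 1 8 8
ROT      → 8 8 1
STORE 1  → 8 8
STORE 2  → 8
POP      → (empty)
PUSH -25 → -25
STORE 0  → (empty)
PUSH 0   → 0
PUSH 9   → 0 9
OVER     → 0 9 0

8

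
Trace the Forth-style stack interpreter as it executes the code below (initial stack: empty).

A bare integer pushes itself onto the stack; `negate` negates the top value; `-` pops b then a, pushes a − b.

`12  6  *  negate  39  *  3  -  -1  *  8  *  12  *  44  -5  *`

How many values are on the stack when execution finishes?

12      [12]
6       [12, 6]
*       [72]
negate  [-72]
39      [-72, 39]
*       [-2808]
3       [-2808, 3]
-       [-2811]
-1      [-2811, -1]
*       [2811]
8       [2811, 8]
*       [22488]
12      [22488, 12]
*       [269856]
44      [269856, 44]
-5      [269856, 44, -5]
*       [269856, -220]

2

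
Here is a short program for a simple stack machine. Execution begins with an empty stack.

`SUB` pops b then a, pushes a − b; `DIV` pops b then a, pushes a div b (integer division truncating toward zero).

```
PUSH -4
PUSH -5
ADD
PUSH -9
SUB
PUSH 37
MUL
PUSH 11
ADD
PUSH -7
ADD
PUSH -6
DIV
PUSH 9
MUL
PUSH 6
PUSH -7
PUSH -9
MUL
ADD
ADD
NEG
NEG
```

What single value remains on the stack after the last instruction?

PUSH -4 -> [-4]
PUSH -5 -> [-4, -5]
ADD     -> [-9]
PUSH -9 -> [-9, -9]
SUB     -> [0]
PUSH 37 -> [0, 37]
MUL     -> [0]
PUSH 11 -> [0, 11]
ADD     -> [11]
PUSH -7 -> [11, -7]
ADD     -> [4]
PUSH -6 -> [4, -6]
DIV     -> [0]
PUSH 9  -> [0, 9]
MUL     -> [0]
PUSH 6  -> [0, 6]
PUSH -7 -> [0, 6, -7]
PUSH -9 -> [0, 6, -7, -9]
MUL     -> [0, 6, 63]
ADD     -> [0, 69]
ADD     -> [69]
NEG     -> [-69]
NEG     -> [69]

69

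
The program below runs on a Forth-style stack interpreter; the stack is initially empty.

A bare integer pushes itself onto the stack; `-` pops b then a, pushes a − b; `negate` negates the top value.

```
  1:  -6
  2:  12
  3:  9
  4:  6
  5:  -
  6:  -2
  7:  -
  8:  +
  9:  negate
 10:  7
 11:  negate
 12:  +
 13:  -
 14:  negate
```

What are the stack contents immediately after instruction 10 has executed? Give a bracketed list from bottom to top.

[-6, -17, 7]

-6     → -6
12     → -6 12
9      → -6 12 9
6      → -6 12 9 6
-      → -6 12 3
-2     → -6 12 3 -2
-      → -6 12 5
+      → -6 17
negate → -6 -17
7      → -6 -17 7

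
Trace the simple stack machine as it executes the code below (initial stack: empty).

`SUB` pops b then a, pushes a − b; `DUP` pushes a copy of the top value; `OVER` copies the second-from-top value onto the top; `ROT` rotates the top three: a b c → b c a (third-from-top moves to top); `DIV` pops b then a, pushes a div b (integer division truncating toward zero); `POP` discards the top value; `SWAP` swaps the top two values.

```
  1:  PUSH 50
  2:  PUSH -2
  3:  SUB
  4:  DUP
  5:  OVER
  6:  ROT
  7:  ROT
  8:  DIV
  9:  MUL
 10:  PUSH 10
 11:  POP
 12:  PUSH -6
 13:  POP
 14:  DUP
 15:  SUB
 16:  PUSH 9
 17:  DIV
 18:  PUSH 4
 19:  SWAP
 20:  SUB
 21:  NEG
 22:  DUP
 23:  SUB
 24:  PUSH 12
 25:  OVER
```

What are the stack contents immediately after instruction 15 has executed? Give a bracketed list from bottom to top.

PUSH 50 : [50]
PUSH -2 : [50, -2]
SUB     : [52]
DUP     : [52, 52]
OVER    : [52, 52, 52]
ROT     : [52, 52, 52]
ROT     : [52, 52, 52]
DIV     : [52, 1]
MUL     : [52]
PUSH 10 : [52, 10]
POP     : [52]
PUSH -6 : [52, -6]
POP     : [52]
DUP     : [52, 52]
SUB     : [0]

[0]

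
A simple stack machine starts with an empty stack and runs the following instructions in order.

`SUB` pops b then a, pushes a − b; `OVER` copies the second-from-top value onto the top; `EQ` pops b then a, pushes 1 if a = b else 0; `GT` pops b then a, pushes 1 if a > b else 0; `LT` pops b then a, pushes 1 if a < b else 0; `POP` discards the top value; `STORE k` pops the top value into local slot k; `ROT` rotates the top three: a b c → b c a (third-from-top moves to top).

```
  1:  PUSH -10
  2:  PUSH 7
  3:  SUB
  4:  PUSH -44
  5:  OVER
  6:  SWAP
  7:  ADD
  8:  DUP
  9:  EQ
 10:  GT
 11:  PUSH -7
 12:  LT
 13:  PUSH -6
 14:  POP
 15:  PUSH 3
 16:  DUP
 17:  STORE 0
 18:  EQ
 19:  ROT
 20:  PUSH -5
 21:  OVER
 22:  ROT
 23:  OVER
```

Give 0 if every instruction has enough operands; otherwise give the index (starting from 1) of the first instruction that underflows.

19

PUSH -10  [-10]
PUSH 7    [-10, 7]
SUB       [-17]
PUSH -44  [-17, -44]
OVER      [-17, -44, -17]
SWAP      [-17, -17, -44]
ADD       [-17, -61]
DUP       [-17, -61, -61]
EQ        [-17, 1]
GT        [0]
PUSH -7   [0, -7]
LT        [0]
PUSH -6   [0, -6]
POP       [0]
PUSH 3    [0, 3]
DUP       [0, 3, 3]
STORE 0   [0, 3]
EQ        [0]
ROT  — needs 3 operands, stack has 1 → underflow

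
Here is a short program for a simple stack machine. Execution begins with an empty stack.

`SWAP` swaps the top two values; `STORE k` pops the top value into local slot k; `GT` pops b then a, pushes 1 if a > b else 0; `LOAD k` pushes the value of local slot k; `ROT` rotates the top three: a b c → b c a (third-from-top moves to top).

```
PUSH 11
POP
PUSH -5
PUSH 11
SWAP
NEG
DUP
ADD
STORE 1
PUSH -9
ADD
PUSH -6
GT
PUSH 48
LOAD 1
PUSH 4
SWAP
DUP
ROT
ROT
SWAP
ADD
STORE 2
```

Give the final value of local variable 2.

PUSH 11 -> 11
POP     -> (empty)
PUSH -5 -> -5
PUSH 11 -> -5 11
SWAP    -> 11 -5
NEG     -> 11 5
DUP     -> 11 5 5
ADD     -> 11 10
STORE 1 -> 11
PUSH -9 -> 11 -9
ADD     -> 2
PUSH -6 -> 2 -6
GT      -> 1
PUSH 48 -> 1 48
LOAD 1  -> 1 48 10
PUSH 4  -> 1 48 10 4
SWAP    -> 1 48 4 10
DUP     -> 1 48 4 10 10
ROT     -> 1 48 10 10 4
ROT     -> 1 48 10 4 10
SWAP    -> 1 48 10 10 4
ADD     -> 1 48 10 14
STORE 2 -> 1 48 10

14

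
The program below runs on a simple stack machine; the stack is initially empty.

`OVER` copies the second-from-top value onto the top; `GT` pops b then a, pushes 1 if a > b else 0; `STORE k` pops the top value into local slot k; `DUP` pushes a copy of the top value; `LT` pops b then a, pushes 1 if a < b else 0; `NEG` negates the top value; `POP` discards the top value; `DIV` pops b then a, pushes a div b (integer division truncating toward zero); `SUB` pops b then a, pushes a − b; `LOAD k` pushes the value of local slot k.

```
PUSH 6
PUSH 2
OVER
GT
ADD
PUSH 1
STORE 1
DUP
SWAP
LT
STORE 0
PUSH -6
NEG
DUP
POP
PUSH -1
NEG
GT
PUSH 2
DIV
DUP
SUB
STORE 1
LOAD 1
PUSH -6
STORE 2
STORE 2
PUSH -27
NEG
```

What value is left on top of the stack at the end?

PUSH 6    [6]
PUSH 2    [6, 2]
OVER      [6, 2, 6]
GT        [6, 0]
ADD       [6]
PUSH 1    [6, 1]
STORE 1   [6]
DUP       [6, 6]
SWAP      [6, 6]
LT        [0]
STORE 0   []
PUSH -6   [-6]
NEG       [6]
DUP       [6, 6]
POP       [6]
PUSH -1   [6, -1]
NEG       [6, 1]
GT        [1]
PUSH 2    [1, 2]
DIV       [0]
DUP       [0, 0]
SUB       [0]
STORE 1   []
LOAD 1    [0]
PUSH -6   [0, -6]
STORE 2   [0]
STORE 2   []
PUSH -27  [-27]
NEG       [27]

27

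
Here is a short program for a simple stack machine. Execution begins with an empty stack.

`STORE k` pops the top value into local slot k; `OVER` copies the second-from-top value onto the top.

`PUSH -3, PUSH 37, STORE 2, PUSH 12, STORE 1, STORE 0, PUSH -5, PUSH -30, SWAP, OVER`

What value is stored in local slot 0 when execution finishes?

-3

PUSH -3   -3
PUSH 37   -3 37
STORE 2   -3
PUSH 12   -3 12
STORE 1   -3
STORE 0   (empty)
PUSH -5   -5
PUSH -30  -5 -30
SWAP      -30 -5
OVER      -30 -5 -30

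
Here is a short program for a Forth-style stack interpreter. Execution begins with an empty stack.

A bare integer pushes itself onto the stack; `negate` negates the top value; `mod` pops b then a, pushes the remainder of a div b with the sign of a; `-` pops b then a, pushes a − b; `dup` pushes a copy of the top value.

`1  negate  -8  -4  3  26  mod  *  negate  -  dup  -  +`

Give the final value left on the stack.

1      -> [1]
negate -> [-1]
-8     -> [-1, -8]
-4     -> [-1, -8, -4]
3      -> [-1, -8, -4, 3]
26     -> [-1, -8, -4, 3, 26]
mod    -> [-1, -8, -4, 3]
*      -> [-1, -8, -12]
negate -> [-1, -8, 12]
-      -> [-1, -20]
dup    -> [-1, -20, -20]
-      -> [-1, 0]
+      -> [-1]

-1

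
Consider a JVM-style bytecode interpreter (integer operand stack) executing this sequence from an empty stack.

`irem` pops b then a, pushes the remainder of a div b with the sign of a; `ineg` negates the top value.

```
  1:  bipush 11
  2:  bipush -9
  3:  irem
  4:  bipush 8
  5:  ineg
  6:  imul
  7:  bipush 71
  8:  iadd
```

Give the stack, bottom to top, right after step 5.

[2, -8]

bipush 11  11
bipush -9  11 -9
irem       2
bipush 8   2 8
ineg       2 -8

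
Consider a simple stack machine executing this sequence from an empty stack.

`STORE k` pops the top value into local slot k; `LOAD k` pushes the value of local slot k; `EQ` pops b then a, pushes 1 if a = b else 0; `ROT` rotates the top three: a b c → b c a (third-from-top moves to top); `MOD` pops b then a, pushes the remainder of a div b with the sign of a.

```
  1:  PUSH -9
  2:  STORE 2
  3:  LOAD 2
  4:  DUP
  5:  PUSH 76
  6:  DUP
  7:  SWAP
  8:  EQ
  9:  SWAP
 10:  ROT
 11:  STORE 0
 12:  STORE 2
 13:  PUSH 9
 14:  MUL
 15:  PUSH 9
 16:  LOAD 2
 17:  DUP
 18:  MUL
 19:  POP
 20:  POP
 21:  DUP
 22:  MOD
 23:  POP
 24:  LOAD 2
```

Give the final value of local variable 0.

-9

PUSH -9  -9
STORE 2  (empty)
LOAD 2   -9
DUP      -9 -9
PUSH 76  -9 -9 76
DUP      -9 -9 76 76
SWAP     -9 -9 76 76
EQ       -9 -9 1
SWAP     -9 1 -9
ROT      1 -9 -9
STORE 0  1 -9
STORE 2  1
PUSH 9   1 9
MUL      9
PUSH 9   9 9
LOAD 2   9 9 -9
DUP      9 9 -9 -9
MUL      9 9 81
POP      9 9
POP      9
DUP      9 9
MOD      0
POP      (empty)
LOAD 2   -9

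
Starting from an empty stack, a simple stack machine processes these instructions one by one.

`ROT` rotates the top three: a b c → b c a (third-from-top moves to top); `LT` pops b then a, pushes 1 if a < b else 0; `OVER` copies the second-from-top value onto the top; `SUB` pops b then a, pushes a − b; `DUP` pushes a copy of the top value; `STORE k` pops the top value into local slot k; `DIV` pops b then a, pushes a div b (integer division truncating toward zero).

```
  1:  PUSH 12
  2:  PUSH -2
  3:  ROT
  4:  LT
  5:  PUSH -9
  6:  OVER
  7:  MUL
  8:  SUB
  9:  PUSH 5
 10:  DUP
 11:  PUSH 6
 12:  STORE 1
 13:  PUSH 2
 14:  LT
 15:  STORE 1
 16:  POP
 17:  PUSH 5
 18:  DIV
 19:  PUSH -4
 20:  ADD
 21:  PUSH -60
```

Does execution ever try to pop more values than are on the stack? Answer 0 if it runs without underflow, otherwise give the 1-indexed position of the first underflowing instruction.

PUSH 12  [12]
PUSH -2  [12, -2]
ROT  — needs 3 operands, stack has 2 → underflow

3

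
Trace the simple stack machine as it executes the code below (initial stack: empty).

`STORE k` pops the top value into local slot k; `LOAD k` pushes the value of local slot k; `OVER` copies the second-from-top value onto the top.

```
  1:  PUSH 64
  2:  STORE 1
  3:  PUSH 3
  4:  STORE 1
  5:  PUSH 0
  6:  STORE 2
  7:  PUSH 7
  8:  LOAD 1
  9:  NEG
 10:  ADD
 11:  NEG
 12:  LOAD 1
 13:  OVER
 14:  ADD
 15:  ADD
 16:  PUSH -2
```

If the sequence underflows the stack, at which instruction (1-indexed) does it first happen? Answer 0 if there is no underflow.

PUSH 64  64
STORE 1  (empty)
PUSH 3   3
STORE 1  (empty)
PUSH 0   0
STORE 2  (empty)
PUSH 7   7
LOAD 1   7 3
NEG      7 -3
ADD      4
NEG      -4
LOAD 1   -4 3
OVER     -4 3 -4
ADD      -4 -1
ADD      -5
PUSH -2  -5 -2

0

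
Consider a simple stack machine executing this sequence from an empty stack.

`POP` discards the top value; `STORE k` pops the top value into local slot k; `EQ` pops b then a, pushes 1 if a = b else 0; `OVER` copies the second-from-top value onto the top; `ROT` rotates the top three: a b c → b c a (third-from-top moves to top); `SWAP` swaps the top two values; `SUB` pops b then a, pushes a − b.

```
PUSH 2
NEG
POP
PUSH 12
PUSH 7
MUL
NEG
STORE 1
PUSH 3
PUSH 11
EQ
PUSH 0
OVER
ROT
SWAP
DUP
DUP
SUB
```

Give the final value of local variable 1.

PUSH 2  -> [2]
NEG     -> [-2]
POP     -> []
PUSH 12 -> [12]
PUSH 7  -> [12, 7]
MUL     -> [84]
NEG     -> [-84]
STORE 1 -> []
PUSH 3  -> [3]
PUSH 11 -> [3, 11]
EQ      -> [0]
PUSH 0  -> [0, 0]
OVER    -> [0, 0, 0]
ROT     -> [0, 0, 0]
SWAP    -> [0, 0, 0]
DUP     -> [0, 0, 0, 0]
DUP     -> [0, 0, 0, 0, 0]
SUB     -> [0, 0, 0, 0]

-84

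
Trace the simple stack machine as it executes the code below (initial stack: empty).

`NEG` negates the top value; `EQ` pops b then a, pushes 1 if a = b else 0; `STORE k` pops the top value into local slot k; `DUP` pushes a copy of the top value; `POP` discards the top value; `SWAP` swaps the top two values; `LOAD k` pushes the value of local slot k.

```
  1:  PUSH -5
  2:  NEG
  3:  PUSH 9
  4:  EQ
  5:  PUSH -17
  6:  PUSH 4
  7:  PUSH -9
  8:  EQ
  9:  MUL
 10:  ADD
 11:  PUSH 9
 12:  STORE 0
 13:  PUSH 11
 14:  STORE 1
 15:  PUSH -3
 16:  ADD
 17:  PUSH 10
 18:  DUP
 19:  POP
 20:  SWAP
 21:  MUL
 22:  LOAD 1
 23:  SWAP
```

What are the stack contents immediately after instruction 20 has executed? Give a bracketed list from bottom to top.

PUSH -5  : -5
NEG      : 5
PUSH 9   : 5 9
EQ       : 0
PUSH -17 : 0 -17
PUSH 4   : 0 -17 4
PUSH -9  : 0 -17 4 -9
EQ       : 0 -17 0
MUL      : 0 0
ADD      : 0
PUSH 9   : 0 9
STORE 0  : 0
PUSH 11  : 0 11
STORE 1  : 0
PUSH -3  : 0 -3
ADD      : -3
PUSH 10  : -3 10
DUP      : -3 10 10
POP      : -3 10
SWAP     : 10 -3

[10, -3]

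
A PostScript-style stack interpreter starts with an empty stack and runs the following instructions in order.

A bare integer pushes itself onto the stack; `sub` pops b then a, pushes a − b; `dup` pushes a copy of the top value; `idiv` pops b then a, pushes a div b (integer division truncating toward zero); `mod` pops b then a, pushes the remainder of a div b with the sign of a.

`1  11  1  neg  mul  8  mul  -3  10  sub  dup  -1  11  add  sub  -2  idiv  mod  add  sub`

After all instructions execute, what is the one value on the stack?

1    : 1
11   : 1 11
1    : 1 11 1
neg  : 1 11 -1
mul  : 1 -11
8    : 1 -11 8
mul  : 1 -88
-3   : 1 -88 -3
10   : 1 -88 -3 10
sub  : 1 -88 -13
dup  : 1 -88 -13 -13
-1   : 1 -88 -13 -13 -1
11   : 1 -88 -13 -13 -1 11
add  : 1 -88 -13 -13 10
sub  : 1 -88 -13 -23
-2   : 1 -88 -13 -23 -2
idiv : 1 -88 -13 11
mod  : 1 -88 -2
add  : 1 -90
sub  : 91

91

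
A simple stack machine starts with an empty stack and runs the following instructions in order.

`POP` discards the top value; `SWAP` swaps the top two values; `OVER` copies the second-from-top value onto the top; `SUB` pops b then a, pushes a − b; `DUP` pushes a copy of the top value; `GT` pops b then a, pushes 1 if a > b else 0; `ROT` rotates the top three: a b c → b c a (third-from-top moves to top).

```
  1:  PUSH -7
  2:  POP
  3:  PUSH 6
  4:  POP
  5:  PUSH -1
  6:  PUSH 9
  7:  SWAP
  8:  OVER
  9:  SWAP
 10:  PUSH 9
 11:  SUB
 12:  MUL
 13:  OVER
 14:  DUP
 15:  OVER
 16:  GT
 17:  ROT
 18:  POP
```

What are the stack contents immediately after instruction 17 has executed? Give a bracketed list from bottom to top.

PUSH -7  -7
POP      (empty)
PUSH 6   6
POP      (empty)
PUSH -1  -1
PUSH 9   -1 9
SWAP     9 -1
OVER     9 -1 9
SWAP     9 9 -1
PUSH 9   9 9 -1 9
SUB      9 9 -10
MUL      9 -90
OVER     9 -90 9
DUP      9 -90 9 9
OVER     9 -90 9 9 9
GT       9 -90 9 0
ROT      9 9 0 -90

[9, 9, 0, -90]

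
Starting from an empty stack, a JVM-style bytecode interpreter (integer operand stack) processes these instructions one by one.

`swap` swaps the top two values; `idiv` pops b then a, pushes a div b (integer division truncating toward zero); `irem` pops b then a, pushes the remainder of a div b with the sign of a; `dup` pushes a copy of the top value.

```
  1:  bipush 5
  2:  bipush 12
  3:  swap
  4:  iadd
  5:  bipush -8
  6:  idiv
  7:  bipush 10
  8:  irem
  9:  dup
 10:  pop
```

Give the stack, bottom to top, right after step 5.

bipush 5  -> 5
bipush 12 -> 5 12
swap      -> 12 5
iadd      -> 17
bipush -8 -> 17 -8

[17, -8]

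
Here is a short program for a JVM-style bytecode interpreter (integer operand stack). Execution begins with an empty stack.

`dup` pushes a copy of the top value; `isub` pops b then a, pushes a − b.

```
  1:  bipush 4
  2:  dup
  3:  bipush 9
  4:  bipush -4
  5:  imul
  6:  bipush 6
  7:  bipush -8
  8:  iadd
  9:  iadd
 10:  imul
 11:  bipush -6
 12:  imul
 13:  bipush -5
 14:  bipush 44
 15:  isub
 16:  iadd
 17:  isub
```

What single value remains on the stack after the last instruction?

-859

bipush 4   [4]
dup        [4, 4]
bipush 9   [4, 4, 9]
bipush -4  [4, 4, 9, -4]
imul       [4, 4, -36]
bipush 6   [4, 4, -36, 6]
bipush -8  [4, 4, -36, 6, -8]
iadd       [4, 4, -36, -2]
iadd       [4, 4, -38]
imul       [4, -152]
bipush -6  [4, -152, -6]
imul       [4, 912]
bipush -5  [4, 912, -5]
bipush 44  [4, 912, -5, 44]
isub       [4, 912, -49]
iadd       [4, 863]
isub       [-859]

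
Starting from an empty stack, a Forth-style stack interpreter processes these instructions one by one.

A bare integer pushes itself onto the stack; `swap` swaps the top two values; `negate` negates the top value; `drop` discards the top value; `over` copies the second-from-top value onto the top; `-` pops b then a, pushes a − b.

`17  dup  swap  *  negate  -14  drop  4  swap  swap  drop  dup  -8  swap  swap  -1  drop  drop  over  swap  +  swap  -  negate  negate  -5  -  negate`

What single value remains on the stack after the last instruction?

17     -> 17
dup    -> 17 17
swap   -> 17 17
*      -> 289
negate -> -289
-14    -> -289 -14
drop   -> -289
4      -> -289 4
swap   -> 4 -289
swap   -> -289 4
drop   -> -289
dup    -> -289 -289
-8     -> -289 -289 -8
swap   -> -289 -8 -289
swap   -> -289 -289 -8
-1     -> -289 -289 -8 -1
drop   -> -289 -289 -8
drop   -> -289 -289
over   -> -289 -289 -289
swap   -> -289 -289 -289
+      -> -289 -578
swap   -> -578 -289
-      -> -289
negate -> 289
negate -> -289
-5     -> -289 -5
-      -> -284
negate -> 284

284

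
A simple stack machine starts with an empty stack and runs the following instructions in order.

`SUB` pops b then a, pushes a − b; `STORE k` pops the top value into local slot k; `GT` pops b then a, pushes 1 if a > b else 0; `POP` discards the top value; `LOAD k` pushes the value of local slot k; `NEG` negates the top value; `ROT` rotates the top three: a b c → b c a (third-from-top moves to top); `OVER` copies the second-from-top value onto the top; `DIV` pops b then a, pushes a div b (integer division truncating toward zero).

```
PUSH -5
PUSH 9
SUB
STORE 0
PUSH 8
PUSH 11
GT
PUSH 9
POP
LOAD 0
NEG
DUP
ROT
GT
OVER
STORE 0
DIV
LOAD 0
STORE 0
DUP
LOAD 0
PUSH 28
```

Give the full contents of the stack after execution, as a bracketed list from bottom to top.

[14, 14, 14, 28]

PUSH -5  [-5]
PUSH 9   [-5, 9]
SUB      [-14]
STORE 0  []
PUSH 8   [8]
PUSH 11  [8, 11]
GT       [0]
PUSH 9   [0, 9]
POP      [0]
LOAD 0   [0, -14]
NEG      [0, 14]
DUP      [0, 14, 14]
ROT      [14, 14, 0]
GT       [14, 1]
OVER     [14, 1, 14]
STORE 0  [14, 1]
DIV      [14]
LOAD 0   [14, 14]
STORE 0  [14]
DUP      [14, 14]
LOAD 0   [14, 14, 14]
PUSH 28  [14, 14, 14, 28]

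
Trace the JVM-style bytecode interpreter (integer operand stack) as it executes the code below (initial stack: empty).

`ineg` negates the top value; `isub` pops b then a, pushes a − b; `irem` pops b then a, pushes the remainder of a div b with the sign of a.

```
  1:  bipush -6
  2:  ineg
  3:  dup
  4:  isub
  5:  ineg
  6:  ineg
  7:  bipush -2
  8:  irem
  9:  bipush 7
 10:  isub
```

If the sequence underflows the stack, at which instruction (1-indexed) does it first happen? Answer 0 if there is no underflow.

bipush -6 : [-6]
ineg      : [6]
dup       : [6, 6]
isub      : [0]
ineg      : [0]
ineg      : [0]
bipush -2 : [0, -2]
irem      : [0]
bipush 7  : [0, 7]
isub      : [-7]

0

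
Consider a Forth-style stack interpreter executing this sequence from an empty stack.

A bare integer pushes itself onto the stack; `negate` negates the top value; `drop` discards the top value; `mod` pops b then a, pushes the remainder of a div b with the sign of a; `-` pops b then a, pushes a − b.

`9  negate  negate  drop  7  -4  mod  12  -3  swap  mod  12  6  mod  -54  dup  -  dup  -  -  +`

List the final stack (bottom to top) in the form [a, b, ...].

[3, -3]

9      : 9
negate : -9
negate : 9
drop   : (empty)
7      : 7
-4     : 7 -4
mod    : 3
12     : 3 12
-3     : 3 12 -3
swap   : 3 -3 12
mod    : 3 -3
12     : 3 -3 12
6      : 3 -3 12 6
mod    : 3 -3 0
-54    : 3 -3 0 -54
dup    : 3 -3 0 -54 -54
-      : 3 -3 0 0
dup    : 3 -3 0 0 0
-      : 3 -3 0 0
-      : 3 -3 0
+      : 3 -3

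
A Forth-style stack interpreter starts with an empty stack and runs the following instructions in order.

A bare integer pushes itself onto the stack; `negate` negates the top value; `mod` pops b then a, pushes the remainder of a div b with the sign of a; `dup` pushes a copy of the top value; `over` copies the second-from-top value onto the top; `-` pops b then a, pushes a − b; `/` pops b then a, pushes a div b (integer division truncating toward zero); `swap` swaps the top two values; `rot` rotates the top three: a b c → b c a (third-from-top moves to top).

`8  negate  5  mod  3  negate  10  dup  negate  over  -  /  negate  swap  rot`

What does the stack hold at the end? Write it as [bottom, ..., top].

[0, -3, -3]

8       [8]
negate  [-8]
5       [-8, 5]
mod     [-3]
3       [-3, 3]
negate  [-3, -3]
10      [-3, -3, 10]
dup     [-3, -3, 10, 10]
negate  [-3, -3, 10, -10]
over    [-3, -3, 10, -10, 10]
-       [-3, -3, 10, -20]
/       [-3, -3, 0]
negate  [-3, -3, 0]
swap    [-3, 0, -3]
rot     [0, -3, -3]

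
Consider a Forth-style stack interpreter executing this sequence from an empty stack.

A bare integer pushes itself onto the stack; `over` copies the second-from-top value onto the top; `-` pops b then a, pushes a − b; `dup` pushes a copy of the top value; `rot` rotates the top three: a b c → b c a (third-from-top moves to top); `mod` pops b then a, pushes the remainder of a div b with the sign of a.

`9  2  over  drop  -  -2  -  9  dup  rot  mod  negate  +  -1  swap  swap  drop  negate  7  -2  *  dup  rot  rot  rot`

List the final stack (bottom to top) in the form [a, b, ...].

9      → 9
2      → 9 2
over   → 9 2 9
drop   → 9 2
-      → 7
-2     → 7 -2
-      → 9
9      → 9 9
dup    → 9 9 9
rot    → 9 9 9
mod    → 9 0
negate → 9 0
+      → 9
-1     → 9 -1
swap   → -1 9
swap   → 9 -1
drop   → 9
negate → -9
7      → -9 7
-2     → -9 7 -2
*      → -9 -14
dup    → -9 -14 -14
rot    → -14 -14 -9
rot    → -14 -9 -14
rot    → -9 -14 -14

[-9, -14, -14]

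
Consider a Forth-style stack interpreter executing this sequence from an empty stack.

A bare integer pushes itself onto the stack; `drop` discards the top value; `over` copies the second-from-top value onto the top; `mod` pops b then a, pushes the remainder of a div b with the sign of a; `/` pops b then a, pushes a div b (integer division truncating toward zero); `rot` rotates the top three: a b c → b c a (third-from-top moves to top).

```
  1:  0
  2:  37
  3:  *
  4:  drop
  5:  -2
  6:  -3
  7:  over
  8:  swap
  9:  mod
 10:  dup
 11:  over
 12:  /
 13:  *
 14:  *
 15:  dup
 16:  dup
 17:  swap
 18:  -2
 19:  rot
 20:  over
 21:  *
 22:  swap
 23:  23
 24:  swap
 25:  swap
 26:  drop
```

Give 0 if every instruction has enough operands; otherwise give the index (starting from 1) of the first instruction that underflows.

0    -> 0
37   -> 0 37
*    -> 0
drop -> (empty)
-2   -> -2
-3   -> -2 -3
over -> -2 -3 -2
swap -> -2 -2 -3
mod  -> -2 -2
dup  -> -2 -2 -2
over -> -2 -2 -2 -2
/    -> -2 -2 1
*    -> -2 -2
*    -> 4
dup  -> 4 4
dup  -> 4 4 4
swap -> 4 4 4
-2   -> 4 4 4 -2
rot  -> 4 4 -2 4
over -> 4 4 -2 4 -2
*    -> 4 4 -2 -8
swap -> 4 4 -8 -2
23   -> 4 4 -8 -2 23
swap -> 4 4 -8 23 -2
swap -> 4 4 -8 -2 23
drop -> 4 4 -8 -2

0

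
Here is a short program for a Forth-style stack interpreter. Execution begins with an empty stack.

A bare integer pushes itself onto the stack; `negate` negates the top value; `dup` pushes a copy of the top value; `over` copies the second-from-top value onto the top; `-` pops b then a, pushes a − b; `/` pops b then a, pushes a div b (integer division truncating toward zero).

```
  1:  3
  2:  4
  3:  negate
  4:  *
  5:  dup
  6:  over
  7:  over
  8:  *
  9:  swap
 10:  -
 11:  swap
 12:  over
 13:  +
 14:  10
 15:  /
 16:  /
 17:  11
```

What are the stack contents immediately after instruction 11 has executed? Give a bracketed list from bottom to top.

3       [3]
4       [3, 4]
negate  [3, -4]
*       [-12]
dup     [-12, -12]
over    [-12, -12, -12]
over    [-12, -12, -12, -12]
*       [-12, -12, 144]
swap    [-12, 144, -12]
-       [-12, 156]
swap    [156, -12]

[156, -12]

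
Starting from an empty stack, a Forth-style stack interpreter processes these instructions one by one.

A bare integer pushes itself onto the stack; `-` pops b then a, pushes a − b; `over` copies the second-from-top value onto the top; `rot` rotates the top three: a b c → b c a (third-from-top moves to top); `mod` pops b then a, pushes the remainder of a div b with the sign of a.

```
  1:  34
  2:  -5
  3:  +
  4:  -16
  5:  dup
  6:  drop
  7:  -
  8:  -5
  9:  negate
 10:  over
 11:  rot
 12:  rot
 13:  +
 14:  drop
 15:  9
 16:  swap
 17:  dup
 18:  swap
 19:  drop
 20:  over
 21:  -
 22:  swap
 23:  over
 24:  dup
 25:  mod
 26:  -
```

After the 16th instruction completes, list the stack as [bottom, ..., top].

34     -> 34
-5     -> 34 -5
+      -> 29
-16    -> 29 -16
dup    -> 29 -16 -16
drop   -> 29 -16
-      -> 45
-5     -> 45 -5
negate -> 45 5
over   -> 45 5 45
rot    -> 5 45 45
rot    -> 45 45 5
+      -> 45 50
drop   -> 45
9      -> 45 9
swap   -> 9 45

[9, 45]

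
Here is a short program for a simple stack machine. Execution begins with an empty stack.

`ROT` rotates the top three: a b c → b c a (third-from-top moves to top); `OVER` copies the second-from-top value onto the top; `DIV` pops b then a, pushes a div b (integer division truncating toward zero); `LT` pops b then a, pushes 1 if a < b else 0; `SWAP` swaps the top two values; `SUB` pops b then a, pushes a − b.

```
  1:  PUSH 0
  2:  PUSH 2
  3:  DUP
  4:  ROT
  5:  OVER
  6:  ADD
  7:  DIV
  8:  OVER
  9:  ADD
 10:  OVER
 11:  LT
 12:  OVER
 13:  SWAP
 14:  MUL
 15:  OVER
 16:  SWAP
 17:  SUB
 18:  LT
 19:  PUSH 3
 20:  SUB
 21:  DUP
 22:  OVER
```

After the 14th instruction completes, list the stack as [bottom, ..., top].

[2, 0]

PUSH 0  0
PUSH 2  0 2
DUP     0 2 2
ROT     2 2 0
OVER    2 2 0 2
ADD     2 2 2
DIV     2 1
OVER    2 1 2
ADD     2 3
OVER    2 3 2
LT      2 0
OVER    2 0 2
SWAP    2 2 0
MUL     2 0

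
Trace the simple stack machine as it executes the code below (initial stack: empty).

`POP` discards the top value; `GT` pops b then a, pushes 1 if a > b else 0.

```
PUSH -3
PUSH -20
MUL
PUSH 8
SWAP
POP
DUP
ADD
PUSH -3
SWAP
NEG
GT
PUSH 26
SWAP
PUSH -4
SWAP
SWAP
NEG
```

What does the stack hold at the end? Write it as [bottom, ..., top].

[26, 1, 4]

PUSH -3  : -3
PUSH -20 : -3 -20
MUL      : 60
PUSH 8   : 60 8
SWAP     : 8 60
POP      : 8
DUP      : 8 8
ADD      : 16
PUSH -3  : 16 -3
SWAP     : -3 16
NEG      : -3 -16
GT       : 1
PUSH 26  : 1 26
SWAP     : 26 1
PUSH -4  : 26 1 -4
SWAP     : 26 -4 1
SWAP     : 26 1 -4
NEG      : 26 1 4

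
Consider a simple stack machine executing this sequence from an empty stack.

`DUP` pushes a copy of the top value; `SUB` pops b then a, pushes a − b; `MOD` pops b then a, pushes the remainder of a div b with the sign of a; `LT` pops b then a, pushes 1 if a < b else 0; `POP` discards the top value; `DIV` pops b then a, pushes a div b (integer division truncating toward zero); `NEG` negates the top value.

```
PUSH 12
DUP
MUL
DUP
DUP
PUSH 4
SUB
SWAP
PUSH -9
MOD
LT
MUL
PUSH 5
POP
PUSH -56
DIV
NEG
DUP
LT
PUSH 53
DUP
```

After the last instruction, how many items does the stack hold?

PUSH 12  -> [12]
DUP      -> [12, 12]
MUL      -> [144]
DUP      -> [144, 144]
DUP      -> [144, 144, 144]
PUSH 4   -> [144, 144, 144, 4]
SUB      -> [144, 144, 140]
SWAP     -> [144, 140, 144]
PUSH -9  -> [144, 140, 144, -9]
MOD      -> [144, 140, 0]
LT       -> [144, 0]
MUL      -> [0]
PUSH 5   -> [0, 5]
POP      -> [0]
PUSH -56 -> [0, -56]
DIV      -> [0]
NEG      -> [0]
DUP      -> [0, 0]
LT       -> [0]
PUSH 53  -> [0, 53]
DUP      -> [0, 53, 53]

3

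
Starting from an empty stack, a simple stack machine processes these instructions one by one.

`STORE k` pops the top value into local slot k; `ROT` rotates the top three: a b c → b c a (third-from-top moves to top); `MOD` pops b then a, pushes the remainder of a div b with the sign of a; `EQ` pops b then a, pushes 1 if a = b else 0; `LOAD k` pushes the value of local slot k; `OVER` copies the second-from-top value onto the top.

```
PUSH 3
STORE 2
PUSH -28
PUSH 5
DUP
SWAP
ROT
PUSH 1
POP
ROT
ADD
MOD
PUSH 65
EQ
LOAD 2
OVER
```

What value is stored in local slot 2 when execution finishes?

PUSH 3   → 3
STORE 2  → (empty)
PUSH -28 → -28
PUSH 5   → -28 5
DUP      → -28 5 5
SWAP     → -28 5 5
ROT      → 5 5 -28
PUSH 1   → 5 5 -28 1
POP      → 5 5 -28
ROT      → 5 -28 5
ADD      → 5 -23
MOD      → 5
PUSH 65  → 5 65
EQ       → 0
LOAD 2   → 0 3
OVER     → 0 3 0

3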